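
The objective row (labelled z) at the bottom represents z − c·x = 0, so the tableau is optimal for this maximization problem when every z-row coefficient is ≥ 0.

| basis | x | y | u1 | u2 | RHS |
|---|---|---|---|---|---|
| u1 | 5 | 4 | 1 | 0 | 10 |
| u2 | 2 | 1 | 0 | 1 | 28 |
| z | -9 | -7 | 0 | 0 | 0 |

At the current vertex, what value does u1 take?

10

u1 is basic (row 1); its value is the RHS of that row, 10.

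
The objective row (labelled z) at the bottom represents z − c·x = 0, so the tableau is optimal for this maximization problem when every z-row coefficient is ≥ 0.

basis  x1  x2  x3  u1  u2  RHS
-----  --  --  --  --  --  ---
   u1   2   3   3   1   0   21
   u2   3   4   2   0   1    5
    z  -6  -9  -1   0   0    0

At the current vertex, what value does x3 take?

0

x3 is not in the basis, so in the current basic feasible solution x3 = 0.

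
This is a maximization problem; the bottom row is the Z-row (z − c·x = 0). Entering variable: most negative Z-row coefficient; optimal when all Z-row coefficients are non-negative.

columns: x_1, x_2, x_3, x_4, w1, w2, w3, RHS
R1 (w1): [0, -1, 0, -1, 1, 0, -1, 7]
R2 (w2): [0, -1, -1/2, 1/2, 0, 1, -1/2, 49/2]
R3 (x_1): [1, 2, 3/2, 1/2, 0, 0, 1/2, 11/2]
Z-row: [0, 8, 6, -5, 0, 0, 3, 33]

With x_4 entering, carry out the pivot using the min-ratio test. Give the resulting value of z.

Ratio test on column x_4 — row 1: entry -1 ≤ 0; row 2: (49/2)/(1/2) = 49; row 3: (11/2)/(1/2) = 11. Minimum is 11 at row 3 (x_1 leaves); pivot element 1/2.
Pivot on row 3; the Z-row RHS becomes 33 − (-5)·11 = 88.

88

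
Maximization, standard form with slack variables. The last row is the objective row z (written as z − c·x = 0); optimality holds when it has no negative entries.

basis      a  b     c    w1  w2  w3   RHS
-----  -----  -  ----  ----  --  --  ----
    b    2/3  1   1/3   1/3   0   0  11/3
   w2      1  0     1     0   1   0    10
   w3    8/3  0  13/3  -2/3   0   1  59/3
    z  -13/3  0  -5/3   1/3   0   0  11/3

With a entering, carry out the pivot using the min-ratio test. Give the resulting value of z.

55/2

Ratio test on column a — row 1: (11/3)/(2/3) = 11/2; row 2: 10/1 = 10; row 3: (59/3)/(8/3) = 59/8. Minimum is 11/2 at row 1 (b leaves); pivot element 2/3.
Pivot on row 1; the z-row RHS becomes 11/3 − (-13/3)·(11/2) = 55/2.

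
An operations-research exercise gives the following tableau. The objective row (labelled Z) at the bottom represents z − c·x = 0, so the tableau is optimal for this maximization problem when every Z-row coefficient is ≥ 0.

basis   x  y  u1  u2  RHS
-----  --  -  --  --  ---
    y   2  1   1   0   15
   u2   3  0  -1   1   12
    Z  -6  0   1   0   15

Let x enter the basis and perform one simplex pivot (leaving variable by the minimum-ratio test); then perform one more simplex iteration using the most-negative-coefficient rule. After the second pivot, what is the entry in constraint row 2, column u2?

1/5

Ratio test on column x — row 1: 15/2 = 15/2; row 2: 12/3 = 4. Minimum is 4 at row 2 (u2 leaves); pivot element 3.
Divide row 2 by 3; eliminate column x from the other rows.
Second iteration: most negative Z-row entry is -1 in column u1, so u1 enters.
Ratio test on column u1 — row 1: 7/(5/3) = 21/5; row 2: entry -1/3 ≤ 0. Minimum is 21/5 at row 1 (y leaves); pivot element 5/3.
Divide row 1 by 5/3; eliminate column u1 from the other rows.
After both pivots, the entry at constraint row 2, column u2 is 1/5.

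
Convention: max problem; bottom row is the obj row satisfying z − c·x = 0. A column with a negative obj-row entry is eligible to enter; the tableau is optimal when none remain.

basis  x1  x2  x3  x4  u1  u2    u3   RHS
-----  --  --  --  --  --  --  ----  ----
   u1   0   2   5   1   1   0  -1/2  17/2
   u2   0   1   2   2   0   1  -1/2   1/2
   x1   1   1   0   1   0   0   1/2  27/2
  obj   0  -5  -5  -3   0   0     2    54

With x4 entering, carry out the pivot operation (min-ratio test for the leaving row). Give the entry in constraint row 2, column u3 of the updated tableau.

Ratio test on column x4 — row 1: (17/2)/1 = 17/2; row 2: (1/2)/2 = 1/4; row 3: (27/2)/1 = 27/2. Minimum is 1/4 at row 2 (u2 leaves); pivot element 2.
Divide row 2 by 2; eliminate column x4 from the other rows.
In the new row 2, the u3 entry is the old entry divided by the pivot: (-1/2)/2 = -1/4.

-1/4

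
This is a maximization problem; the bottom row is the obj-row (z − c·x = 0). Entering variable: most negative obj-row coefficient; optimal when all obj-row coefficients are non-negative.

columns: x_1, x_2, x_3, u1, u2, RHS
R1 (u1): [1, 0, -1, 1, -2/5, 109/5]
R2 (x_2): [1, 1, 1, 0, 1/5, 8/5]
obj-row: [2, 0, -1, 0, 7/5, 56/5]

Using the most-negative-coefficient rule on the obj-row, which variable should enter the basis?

Negative obj-row entries: x_3: -1.
The most negative is -1 in column x_3, so x_3 enters.

x_3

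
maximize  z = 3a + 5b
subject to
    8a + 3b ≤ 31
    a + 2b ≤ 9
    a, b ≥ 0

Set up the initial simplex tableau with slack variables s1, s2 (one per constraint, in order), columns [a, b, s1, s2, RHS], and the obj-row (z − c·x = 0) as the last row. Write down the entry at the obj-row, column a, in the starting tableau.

The obj-row carries the negated objective coefficients: the a entry is -3.

-3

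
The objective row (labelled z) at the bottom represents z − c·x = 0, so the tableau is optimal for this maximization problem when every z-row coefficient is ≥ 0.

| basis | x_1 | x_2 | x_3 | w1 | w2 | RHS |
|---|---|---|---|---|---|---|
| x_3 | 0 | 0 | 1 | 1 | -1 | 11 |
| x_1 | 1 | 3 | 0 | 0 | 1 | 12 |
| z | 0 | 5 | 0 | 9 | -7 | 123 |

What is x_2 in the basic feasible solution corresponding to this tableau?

0

x_2 is not in the basis, so in the current basic feasible solution x_2 = 0.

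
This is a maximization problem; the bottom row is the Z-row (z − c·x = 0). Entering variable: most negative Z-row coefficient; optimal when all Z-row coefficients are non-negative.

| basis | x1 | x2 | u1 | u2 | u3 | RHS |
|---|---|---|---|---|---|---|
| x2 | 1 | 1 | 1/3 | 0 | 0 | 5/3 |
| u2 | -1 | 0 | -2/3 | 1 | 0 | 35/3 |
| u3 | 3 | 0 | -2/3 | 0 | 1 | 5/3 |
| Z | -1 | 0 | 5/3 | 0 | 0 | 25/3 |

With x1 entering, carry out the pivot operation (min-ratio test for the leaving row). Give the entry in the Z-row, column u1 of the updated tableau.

13/9

Ratio test on column x1 — row 1: (5/3)/1 = 5/3; row 2: entry -1 ≤ 0; row 3: (5/3)/3 = 5/9. Minimum is 5/9 at row 3 (u3 leaves); pivot element 3.
Divide row 3 by 3; eliminate column x1 from the other rows.
Z-row update in column u1: 5/3 − (-1)·(-2/9) = 13/9.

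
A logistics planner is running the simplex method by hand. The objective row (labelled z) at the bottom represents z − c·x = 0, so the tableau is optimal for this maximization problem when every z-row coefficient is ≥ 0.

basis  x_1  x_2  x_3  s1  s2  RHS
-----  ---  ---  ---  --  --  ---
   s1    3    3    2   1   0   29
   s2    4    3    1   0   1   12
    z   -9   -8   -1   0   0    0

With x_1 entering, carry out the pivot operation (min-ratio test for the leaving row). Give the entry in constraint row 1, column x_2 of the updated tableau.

3/4

Ratio test on column x_1 — row 1: 29/3 = 29/3; row 2: 12/4 = 3. Minimum is 3 at row 2 (s2 leaves); pivot element 4.
Divide row 2 by 4; eliminate column x_1 from the other rows.
Row 1 update in column x_2: 3 − 3·(3/4) = 3/4.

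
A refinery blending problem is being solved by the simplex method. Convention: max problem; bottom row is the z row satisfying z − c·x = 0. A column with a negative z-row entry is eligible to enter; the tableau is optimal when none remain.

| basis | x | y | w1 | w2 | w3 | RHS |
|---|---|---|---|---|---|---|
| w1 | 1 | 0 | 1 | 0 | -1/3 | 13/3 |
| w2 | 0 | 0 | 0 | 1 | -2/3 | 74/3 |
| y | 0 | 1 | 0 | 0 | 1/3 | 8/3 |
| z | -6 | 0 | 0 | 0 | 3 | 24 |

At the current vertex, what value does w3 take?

0

w3 is not in the basis, so in the current basic feasible solution w3 = 0.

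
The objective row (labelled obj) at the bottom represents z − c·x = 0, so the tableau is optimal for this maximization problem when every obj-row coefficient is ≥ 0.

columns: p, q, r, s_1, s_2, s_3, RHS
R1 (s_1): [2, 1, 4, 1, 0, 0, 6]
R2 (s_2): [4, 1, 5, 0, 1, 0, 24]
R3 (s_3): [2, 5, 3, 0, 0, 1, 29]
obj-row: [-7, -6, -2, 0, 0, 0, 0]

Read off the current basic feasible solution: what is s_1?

6

s_1 is basic (row 1); its value is the RHS of that row, 6.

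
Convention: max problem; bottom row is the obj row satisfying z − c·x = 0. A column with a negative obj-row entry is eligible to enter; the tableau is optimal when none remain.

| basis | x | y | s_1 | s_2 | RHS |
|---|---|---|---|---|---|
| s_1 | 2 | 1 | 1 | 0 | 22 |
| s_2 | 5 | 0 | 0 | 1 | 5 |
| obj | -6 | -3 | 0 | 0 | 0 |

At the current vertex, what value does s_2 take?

s_2 is basic (row 2); its value is the RHS of that row, 5.

5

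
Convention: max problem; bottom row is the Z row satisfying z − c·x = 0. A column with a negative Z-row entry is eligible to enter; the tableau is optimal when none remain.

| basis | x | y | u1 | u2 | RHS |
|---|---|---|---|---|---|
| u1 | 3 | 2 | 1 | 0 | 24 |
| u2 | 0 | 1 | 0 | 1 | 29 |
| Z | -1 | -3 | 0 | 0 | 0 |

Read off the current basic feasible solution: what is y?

y is not in the basis, so in the current basic feasible solution y = 0.

0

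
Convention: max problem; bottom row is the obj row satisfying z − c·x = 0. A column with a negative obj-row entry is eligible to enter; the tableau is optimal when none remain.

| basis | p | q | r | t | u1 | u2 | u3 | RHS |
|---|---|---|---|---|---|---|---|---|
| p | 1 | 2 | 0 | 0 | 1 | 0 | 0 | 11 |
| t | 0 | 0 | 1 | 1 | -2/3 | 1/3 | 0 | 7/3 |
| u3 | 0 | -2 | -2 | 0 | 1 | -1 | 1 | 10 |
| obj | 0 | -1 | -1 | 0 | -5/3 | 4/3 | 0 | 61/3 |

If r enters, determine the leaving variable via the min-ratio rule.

Column r entries and ratios — p: 0 ≤ 0, skip; t: (7/3)/1 = 7/3; u3: -2 ≤ 0, skip.
Smallest ratio is 7/3 in the row of t, so t leaves.

t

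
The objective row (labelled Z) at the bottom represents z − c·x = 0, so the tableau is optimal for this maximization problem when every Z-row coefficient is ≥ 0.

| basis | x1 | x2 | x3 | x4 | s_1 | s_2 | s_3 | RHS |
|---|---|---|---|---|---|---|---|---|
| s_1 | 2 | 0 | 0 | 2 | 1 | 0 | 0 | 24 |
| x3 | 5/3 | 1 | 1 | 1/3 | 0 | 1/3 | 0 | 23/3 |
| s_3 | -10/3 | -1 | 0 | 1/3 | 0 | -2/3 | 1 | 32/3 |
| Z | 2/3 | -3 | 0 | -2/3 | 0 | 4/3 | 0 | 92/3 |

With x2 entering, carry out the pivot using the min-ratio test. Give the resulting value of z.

161/3

Ratio test on column x2 — row 1: entry 0 ≤ 0; row 2: (23/3)/1 = 23/3; row 3: entry -1 ≤ 0. Minimum is 23/3 at row 2 (x3 leaves); pivot element 1.
Pivot on row 2; the Z-row RHS becomes 92/3 − (-3)·(23/3) = 161/3.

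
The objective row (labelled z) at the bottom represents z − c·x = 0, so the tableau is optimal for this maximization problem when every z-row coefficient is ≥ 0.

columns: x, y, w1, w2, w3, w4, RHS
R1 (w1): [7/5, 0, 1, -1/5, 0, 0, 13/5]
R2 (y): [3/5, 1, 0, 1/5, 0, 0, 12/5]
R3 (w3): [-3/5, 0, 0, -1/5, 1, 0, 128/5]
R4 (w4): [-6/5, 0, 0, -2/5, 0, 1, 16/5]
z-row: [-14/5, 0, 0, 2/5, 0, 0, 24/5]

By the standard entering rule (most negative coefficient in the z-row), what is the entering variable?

Negative z-row entries: x: -14/5.
The most negative is -14/5 in column x, so x enters.

x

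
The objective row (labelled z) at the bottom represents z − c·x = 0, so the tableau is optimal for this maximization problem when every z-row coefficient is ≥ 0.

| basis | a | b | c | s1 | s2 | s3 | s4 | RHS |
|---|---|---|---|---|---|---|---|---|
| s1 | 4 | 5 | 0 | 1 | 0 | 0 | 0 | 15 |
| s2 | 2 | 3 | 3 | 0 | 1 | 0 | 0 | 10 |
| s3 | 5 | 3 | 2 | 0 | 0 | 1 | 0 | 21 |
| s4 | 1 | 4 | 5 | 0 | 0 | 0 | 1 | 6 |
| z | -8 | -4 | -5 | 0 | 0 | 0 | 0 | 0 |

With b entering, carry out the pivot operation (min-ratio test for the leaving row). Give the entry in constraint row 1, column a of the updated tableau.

11/4

Ratio test on column b — row 1: 15/5 = 3; row 2: 10/3 = 10/3; row 3: 21/3 = 7; row 4: 6/4 = 3/2. Minimum is 3/2 at row 4 (s4 leaves); pivot element 4.
Divide row 4 by 4; eliminate column b from the other rows.
Row 1 update in column a: 4 − 5·(1/4) = 11/4.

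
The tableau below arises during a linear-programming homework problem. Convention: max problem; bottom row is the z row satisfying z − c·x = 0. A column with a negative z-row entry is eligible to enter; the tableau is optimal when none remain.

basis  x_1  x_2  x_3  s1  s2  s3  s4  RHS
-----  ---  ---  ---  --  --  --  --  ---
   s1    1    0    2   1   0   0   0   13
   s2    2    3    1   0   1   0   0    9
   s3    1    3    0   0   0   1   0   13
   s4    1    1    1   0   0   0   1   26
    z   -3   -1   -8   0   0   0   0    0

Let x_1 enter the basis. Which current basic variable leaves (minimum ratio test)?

s2

Column x_1 entries and ratios — s1: 13/1 = 13; s2: 9/2 = 9/2; s3: 13/1 = 13; s4: 26/1 = 26.
Smallest ratio is 9/2 in the row of s2, so s2 leaves.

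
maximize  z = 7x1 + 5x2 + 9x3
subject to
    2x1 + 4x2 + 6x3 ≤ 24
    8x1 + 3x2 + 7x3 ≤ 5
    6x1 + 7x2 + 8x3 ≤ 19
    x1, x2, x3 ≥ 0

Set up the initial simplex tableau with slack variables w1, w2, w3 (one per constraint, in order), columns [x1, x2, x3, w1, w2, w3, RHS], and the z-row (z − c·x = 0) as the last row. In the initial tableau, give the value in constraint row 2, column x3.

Constraint 2 has coefficient 7 on x3.

7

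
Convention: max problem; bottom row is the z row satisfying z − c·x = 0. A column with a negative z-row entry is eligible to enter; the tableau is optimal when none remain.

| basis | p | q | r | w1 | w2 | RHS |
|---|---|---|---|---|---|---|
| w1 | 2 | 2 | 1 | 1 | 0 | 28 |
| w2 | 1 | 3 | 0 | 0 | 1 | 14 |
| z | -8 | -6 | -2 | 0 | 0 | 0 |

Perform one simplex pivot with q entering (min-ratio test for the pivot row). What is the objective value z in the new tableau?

Ratio test on column q — row 1: 28/2 = 14; row 2: 14/3 = 14/3. Minimum is 14/3 at row 2 (w2 leaves); pivot element 3.
Pivot on row 2; the z-row RHS becomes 0 − (-6)·(14/3) = 28.

28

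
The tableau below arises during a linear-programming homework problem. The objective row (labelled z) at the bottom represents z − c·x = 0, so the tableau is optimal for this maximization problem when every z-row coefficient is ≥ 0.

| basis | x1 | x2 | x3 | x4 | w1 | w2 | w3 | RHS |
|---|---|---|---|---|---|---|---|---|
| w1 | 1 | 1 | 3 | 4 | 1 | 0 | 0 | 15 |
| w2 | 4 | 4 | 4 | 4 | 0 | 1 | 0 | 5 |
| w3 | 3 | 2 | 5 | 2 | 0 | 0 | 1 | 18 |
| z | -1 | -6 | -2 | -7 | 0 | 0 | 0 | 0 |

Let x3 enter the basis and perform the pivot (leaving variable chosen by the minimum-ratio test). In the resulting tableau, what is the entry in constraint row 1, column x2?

Ratio test on column x3 — row 1: 15/3 = 5; row 2: 5/4 = 5/4; row 3: 18/5 = 18/5. Minimum is 5/4 at row 2 (w2 leaves); pivot element 4.
Divide row 2 by 4; eliminate column x3 from the other rows.
Row 1 update in column x2: 1 − 3·1 = -2.

-2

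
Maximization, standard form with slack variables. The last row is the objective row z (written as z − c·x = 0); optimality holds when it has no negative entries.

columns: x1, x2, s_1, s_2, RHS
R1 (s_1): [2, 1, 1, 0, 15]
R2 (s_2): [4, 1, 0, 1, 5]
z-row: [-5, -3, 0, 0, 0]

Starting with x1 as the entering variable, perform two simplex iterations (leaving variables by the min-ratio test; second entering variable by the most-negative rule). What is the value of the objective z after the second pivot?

Ratio test on column x1 — row 1: 15/2 = 15/2; row 2: 5/4 = 5/4. Minimum is 5/4 at row 2 (s_2 leaves); pivot element 4.
Pivot on row 2; the z-row RHS becomes 0 − (-5)·(5/4) = 25/4.
Next entering variable (most negative z-row entry -7/4): x2.
Ratio test on column x2 — row 1: (25/2)/(1/2) = 25; row 2: (5/4)/(1/4) = 5. Minimum is 5 at row 2 (x1 leaves); pivot element 1/4.
After the second pivot the z-row RHS is 25/4 − (-7/4)·5 = 15.

15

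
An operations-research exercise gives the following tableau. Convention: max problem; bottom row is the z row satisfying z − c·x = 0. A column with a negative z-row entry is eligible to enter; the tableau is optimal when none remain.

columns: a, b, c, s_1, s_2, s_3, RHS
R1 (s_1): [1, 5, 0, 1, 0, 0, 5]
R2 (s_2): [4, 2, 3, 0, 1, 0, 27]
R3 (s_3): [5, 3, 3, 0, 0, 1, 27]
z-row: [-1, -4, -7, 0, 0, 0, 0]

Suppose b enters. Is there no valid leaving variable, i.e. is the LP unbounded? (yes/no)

no

Column b has positive entries in row(s) 1, 2, 3, so the ratio test bounds it — not unbounded.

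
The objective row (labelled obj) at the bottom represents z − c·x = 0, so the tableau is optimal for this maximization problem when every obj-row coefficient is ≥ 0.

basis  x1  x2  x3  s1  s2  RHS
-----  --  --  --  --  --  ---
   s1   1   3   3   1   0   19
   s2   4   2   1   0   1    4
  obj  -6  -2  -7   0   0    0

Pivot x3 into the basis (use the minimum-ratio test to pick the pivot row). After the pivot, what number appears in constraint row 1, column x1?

Ratio test on column x3 — row 1: 19/3 = 19/3; row 2: 4/1 = 4. Minimum is 4 at row 2 (s2 leaves); pivot element 1.
Divide row 2 by 1; eliminate column x3 from the other rows.
Row 1 update in column x1: 1 − 3·4 = -11.

-11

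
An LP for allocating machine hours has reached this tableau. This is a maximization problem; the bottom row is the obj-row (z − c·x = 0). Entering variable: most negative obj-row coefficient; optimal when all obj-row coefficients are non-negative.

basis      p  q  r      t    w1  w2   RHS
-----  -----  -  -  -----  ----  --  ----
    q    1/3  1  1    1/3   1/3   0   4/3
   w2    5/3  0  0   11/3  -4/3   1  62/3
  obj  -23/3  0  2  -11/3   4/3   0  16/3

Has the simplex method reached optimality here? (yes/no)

The obj-row has a negative entry -23/3 in column p, so it is not optimal.

no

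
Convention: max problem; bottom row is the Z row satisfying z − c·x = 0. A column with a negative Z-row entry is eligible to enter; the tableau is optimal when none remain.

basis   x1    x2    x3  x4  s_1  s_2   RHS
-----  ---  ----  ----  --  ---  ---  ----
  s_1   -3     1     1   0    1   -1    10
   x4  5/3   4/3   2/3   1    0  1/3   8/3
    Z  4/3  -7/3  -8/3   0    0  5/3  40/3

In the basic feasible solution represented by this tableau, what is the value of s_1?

10

s_1 is basic (row 1); its value is the RHS of that row, 10.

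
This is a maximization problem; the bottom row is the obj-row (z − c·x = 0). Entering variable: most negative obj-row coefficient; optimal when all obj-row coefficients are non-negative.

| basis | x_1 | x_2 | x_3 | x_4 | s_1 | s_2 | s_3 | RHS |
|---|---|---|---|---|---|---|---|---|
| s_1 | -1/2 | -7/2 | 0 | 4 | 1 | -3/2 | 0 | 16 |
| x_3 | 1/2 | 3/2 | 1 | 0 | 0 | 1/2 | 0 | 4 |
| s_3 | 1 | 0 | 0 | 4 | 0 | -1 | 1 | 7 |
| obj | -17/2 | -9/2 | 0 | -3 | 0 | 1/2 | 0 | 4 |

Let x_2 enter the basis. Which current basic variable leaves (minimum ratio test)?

x_3

Column x_2 entries and ratios — s_1: -7/2 ≤ 0, skip; x_3: 4/(3/2) = 8/3; s_3: 0 ≤ 0, skip.
Smallest ratio is 8/3 in the row of x_3, so x_3 leaves.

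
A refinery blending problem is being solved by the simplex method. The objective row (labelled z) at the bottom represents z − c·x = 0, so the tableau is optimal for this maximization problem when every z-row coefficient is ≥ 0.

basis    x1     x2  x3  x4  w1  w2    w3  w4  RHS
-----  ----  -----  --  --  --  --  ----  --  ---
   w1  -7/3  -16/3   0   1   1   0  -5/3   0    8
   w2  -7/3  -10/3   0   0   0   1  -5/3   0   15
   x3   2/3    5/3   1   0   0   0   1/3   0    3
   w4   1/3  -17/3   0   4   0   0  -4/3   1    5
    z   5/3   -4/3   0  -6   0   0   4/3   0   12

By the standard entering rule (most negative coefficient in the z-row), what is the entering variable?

Negative z-row entries: x2: -4/3, x4: -6.
The most negative is -6 in column x4, so x4 enters.

x4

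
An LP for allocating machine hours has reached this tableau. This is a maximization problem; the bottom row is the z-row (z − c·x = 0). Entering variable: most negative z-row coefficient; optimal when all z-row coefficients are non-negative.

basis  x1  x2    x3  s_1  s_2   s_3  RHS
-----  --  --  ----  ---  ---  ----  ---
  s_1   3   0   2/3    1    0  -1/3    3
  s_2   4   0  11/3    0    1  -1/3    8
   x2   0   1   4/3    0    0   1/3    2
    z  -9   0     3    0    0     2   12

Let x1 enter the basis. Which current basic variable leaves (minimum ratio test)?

Column x1 entries and ratios — s_1: 3/3 = 1; s_2: 8/4 = 2; x2: 0 ≤ 0, skip.
Smallest ratio is 1 in the row of s_1, so s_1 leaves.

s_1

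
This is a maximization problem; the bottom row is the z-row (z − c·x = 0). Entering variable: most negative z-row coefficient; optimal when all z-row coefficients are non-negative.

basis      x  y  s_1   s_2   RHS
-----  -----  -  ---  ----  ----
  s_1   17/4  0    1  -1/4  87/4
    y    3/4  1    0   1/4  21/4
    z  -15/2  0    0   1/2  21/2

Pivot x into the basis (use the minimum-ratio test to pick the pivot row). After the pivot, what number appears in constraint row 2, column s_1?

-3/17

Ratio test on column x — row 1: (87/4)/(17/4) = 87/17; row 2: (21/4)/(3/4) = 7. Minimum is 87/17 at row 1 (s_1 leaves); pivot element 17/4.
Divide row 1 by 17/4; eliminate column x from the other rows.
Row 2 update in column s_1: 0 − (3/4)·(4/17) = -3/17.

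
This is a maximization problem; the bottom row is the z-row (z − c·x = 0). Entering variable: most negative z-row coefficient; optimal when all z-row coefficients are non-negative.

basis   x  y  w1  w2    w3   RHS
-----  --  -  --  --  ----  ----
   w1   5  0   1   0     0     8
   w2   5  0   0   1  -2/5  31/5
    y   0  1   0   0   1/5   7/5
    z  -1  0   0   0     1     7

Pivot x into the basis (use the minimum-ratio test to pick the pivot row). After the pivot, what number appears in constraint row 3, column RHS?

7/5

Ratio test on column x — row 1: 8/5 = 8/5; row 2: (31/5)/5 = 31/25; row 3: entry 0 ≤ 0. Minimum is 31/25 at row 2 (w2 leaves); pivot element 5.
Divide row 2 by 5; eliminate column x from the other rows.
Row 3 update in column RHS: 7/5 − 0·(31/25) = 7/5.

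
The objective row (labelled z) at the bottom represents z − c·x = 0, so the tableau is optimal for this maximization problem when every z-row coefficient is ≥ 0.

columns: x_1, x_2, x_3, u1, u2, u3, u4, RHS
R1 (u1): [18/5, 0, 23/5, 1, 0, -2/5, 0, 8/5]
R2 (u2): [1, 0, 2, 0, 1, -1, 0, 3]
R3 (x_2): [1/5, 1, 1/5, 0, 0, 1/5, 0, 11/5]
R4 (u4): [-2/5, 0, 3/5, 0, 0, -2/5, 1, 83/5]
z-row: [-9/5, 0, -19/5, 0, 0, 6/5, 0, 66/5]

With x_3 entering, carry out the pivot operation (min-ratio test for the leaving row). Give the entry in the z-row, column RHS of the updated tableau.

334/23

Ratio test on column x_3 — row 1: (8/5)/(23/5) = 8/23; row 2: 3/2 = 3/2; row 3: (11/5)/(1/5) = 11; row 4: (83/5)/(3/5) = 83/3. Minimum is 8/23 at row 1 (u1 leaves); pivot element 23/5.
Divide row 1 by 23/5; eliminate column x_3 from the other rows.
z-row update in column RHS: 66/5 − (-19/5)·(8/23) = 334/23.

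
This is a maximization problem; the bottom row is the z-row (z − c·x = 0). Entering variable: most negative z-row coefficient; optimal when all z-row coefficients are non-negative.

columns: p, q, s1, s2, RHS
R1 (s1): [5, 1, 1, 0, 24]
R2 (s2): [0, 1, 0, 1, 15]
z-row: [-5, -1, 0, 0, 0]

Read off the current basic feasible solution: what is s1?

s1 is basic (row 1); its value is the RHS of that row, 24.

24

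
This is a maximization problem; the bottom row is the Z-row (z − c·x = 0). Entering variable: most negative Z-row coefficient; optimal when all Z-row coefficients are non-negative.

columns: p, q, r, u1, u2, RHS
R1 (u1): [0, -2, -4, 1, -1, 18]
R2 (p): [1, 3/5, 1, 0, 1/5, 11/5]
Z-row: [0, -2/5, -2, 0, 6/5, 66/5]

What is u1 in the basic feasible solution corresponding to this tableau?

u1 is basic (row 1); its value is the RHS of that row, 18.

18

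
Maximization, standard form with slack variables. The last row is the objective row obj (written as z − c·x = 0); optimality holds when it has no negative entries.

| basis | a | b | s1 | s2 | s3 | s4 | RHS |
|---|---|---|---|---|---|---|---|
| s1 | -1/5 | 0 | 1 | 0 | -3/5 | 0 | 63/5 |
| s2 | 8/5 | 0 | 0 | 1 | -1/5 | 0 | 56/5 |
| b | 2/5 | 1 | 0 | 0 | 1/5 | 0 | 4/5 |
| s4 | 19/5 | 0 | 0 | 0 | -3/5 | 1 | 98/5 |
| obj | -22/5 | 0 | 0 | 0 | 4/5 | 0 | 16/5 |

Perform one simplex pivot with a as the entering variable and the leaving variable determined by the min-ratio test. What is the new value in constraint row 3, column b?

5/2

Ratio test on column a — row 1: entry -1/5 ≤ 0; row 2: (56/5)/(8/5) = 7; row 3: (4/5)/(2/5) = 2; row 4: (98/5)/(19/5) = 98/19. Minimum is 2 at row 3 (b leaves); pivot element 2/5.
Divide row 3 by 2/5; eliminate column a from the other rows.
In the new row 3, the b entry is the old entry divided by the pivot: 1/(2/5) = 5/2.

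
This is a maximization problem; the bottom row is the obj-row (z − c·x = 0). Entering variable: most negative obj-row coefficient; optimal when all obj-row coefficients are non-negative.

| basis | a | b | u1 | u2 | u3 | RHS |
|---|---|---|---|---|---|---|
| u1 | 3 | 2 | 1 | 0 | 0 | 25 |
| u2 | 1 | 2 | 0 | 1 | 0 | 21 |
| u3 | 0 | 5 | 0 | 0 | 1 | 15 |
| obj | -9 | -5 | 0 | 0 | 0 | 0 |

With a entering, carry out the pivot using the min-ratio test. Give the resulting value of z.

75

Ratio test on column a — row 1: 25/3 = 25/3; row 2: 21/1 = 21; row 3: entry 0 ≤ 0. Minimum is 25/3 at row 1 (u1 leaves); pivot element 3.
Pivot on row 1; the obj-row RHS becomes 0 − (-9)·(25/3) = 75.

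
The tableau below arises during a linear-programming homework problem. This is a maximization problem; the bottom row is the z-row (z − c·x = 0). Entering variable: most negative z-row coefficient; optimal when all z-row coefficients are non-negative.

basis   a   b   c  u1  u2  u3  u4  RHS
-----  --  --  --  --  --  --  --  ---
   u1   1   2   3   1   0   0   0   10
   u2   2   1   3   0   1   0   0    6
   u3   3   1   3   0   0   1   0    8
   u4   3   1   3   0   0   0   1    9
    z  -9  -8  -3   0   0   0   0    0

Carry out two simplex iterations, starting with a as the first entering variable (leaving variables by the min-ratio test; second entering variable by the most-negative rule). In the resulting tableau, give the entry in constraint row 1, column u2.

-5

Ratio test on column a — row 1: 10/1 = 10; row 2: 6/2 = 3; row 3: 8/3 = 8/3; row 4: 9/3 = 3. Minimum is 8/3 at row 3 (u3 leaves); pivot element 3.
Divide row 3 by 3; eliminate column a from the other rows.
Second iteration: most negative z-row entry is -5 in column b, so b enters.
Ratio test on column b — row 1: (22/3)/(5/3) = 22/5; row 2: (2/3)/(1/3) = 2; row 3: (8/3)/(1/3) = 8; row 4: entry 0 ≤ 0. Minimum is 2 at row 2 (u2 leaves); pivot element 1/3.
Divide row 2 by 1/3; eliminate column b from the other rows.
After both pivots, the entry at constraint row 1, column u2 is -5.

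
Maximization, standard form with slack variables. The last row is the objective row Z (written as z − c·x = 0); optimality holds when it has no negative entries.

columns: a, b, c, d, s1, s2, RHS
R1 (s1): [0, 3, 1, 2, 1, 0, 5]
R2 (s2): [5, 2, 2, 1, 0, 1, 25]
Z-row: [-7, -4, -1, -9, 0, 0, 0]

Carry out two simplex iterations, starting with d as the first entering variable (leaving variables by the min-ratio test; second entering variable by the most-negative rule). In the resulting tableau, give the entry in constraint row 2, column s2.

1/5

Ratio test on column d — row 1: 5/2 = 5/2; row 2: 25/1 = 25. Minimum is 5/2 at row 1 (s1 leaves); pivot element 2.
Divide row 1 by 2; eliminate column d from the other rows.
Second iteration: most negative Z-row entry is -7 in column a, so a enters.
Ratio test on column a — row 1: entry 0 ≤ 0; row 2: (45/2)/5 = 9/2. Minimum is 9/2 at row 2 (s2 leaves); pivot element 5.
Divide row 2 by 5; eliminate column a from the other rows.
After both pivots, the entry at constraint row 2, column s2 is 1/5.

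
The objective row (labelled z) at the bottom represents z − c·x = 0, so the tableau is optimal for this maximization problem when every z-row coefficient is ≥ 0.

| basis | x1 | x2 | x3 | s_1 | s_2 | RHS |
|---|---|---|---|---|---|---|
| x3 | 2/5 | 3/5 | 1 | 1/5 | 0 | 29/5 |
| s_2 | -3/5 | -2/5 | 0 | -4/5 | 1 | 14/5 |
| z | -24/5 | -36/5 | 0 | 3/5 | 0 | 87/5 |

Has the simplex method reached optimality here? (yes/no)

The z-row has a negative entry -36/5 in column x2, so it is not optimal.

no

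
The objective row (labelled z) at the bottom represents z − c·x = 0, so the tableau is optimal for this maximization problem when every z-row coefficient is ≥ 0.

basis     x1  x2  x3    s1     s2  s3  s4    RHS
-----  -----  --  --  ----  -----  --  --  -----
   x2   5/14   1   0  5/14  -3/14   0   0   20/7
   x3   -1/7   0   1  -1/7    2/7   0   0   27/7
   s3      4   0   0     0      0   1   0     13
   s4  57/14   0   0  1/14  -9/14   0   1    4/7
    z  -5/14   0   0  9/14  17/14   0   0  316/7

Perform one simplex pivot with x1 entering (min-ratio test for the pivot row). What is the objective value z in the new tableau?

2576/57

Ratio test on column x1 — row 1: (20/7)/(5/14) = 8; row 2: entry -1/7 ≤ 0; row 3: 13/4 = 13/4; row 4: (4/7)/(57/14) = 8/57. Minimum is 8/57 at row 4 (s4 leaves); pivot element 57/14.
Pivot on row 4; the z-row RHS becomes 316/7 − (-5/14)·(8/57) = 2576/57.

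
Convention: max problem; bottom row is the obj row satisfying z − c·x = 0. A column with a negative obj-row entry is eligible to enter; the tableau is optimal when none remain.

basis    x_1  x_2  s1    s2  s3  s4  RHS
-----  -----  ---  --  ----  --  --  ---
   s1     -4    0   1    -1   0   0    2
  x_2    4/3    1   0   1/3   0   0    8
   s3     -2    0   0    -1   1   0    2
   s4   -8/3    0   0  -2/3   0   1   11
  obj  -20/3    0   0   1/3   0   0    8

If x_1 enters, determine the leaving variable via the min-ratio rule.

x_2

Column x_1 entries and ratios — s1: -4 ≤ 0, skip; x_2: 8/(4/3) = 6; s3: -2 ≤ 0, skip; s4: -8/3 ≤ 0, skip.
Smallest ratio is 6 in the row of x_2, so x_2 leaves.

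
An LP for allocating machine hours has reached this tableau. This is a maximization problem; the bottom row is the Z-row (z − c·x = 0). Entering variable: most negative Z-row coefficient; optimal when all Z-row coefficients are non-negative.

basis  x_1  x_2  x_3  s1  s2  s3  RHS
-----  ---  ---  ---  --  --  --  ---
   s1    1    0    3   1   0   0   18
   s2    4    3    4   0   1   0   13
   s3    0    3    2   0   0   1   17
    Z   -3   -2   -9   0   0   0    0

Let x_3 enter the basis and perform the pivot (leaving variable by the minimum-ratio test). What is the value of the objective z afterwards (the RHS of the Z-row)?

117/4

Ratio test on column x_3 — row 1: 18/3 = 6; row 2: 13/4 = 13/4; row 3: 17/2 = 17/2. Minimum is 13/4 at row 2 (s2 leaves); pivot element 4.
Pivot on row 2; the Z-row RHS becomes 0 − (-9)·(13/4) = 117/4.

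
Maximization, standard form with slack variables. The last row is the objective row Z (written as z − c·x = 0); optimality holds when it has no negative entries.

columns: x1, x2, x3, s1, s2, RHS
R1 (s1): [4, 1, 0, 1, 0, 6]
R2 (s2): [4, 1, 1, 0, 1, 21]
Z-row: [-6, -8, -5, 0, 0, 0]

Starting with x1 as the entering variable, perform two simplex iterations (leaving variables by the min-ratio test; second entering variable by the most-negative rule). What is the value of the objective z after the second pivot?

48

Ratio test on column x1 — row 1: 6/4 = 3/2; row 2: 21/4 = 21/4. Minimum is 3/2 at row 1 (s1 leaves); pivot element 4.
Pivot on row 1; the Z-row RHS becomes 0 − (-6)·(3/2) = 9.
Next entering variable (most negative Z-row entry -13/2): x2.
Ratio test on column x2 — row 1: (3/2)/(1/4) = 6; row 2: entry 0 ≤ 0. Minimum is 6 at row 1 (x1 leaves); pivot element 1/4.
After the second pivot the Z-row RHS is 9 − (-13/2)·6 = 48.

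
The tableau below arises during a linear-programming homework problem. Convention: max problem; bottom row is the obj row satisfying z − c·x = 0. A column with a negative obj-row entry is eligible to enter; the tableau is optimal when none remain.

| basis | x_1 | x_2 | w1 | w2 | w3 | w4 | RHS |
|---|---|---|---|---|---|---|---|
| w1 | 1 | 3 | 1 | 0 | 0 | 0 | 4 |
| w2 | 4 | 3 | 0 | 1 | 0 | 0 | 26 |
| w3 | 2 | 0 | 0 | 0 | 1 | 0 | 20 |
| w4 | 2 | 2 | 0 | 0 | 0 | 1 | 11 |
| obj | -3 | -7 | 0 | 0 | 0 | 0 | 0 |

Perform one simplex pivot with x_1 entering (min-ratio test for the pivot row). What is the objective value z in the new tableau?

12

Ratio test on column x_1 — row 1: 4/1 = 4; row 2: 26/4 = 13/2; row 3: 20/2 = 10; row 4: 11/2 = 11/2. Minimum is 4 at row 1 (w1 leaves); pivot element 1.
Pivot on row 1; the obj-row RHS becomes 0 − (-3)·4 = 12.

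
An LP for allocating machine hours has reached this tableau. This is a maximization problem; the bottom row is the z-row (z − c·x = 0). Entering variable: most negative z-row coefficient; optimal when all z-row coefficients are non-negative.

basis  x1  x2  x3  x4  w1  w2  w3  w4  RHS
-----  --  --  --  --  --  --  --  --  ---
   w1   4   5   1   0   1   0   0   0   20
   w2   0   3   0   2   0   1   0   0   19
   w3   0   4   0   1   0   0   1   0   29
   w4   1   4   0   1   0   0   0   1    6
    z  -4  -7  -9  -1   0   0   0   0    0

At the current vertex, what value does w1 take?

w1 is basic (row 1); its value is the RHS of that row, 20.

20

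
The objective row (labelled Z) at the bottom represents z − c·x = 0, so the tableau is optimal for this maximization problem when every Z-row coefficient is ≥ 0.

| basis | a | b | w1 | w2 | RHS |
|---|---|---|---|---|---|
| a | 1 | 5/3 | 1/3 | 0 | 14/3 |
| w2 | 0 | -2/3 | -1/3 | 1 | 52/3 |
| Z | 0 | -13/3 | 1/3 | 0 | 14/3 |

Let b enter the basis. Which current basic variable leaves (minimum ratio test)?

a

Column b entries and ratios — a: (14/3)/(5/3) = 14/5; w2: -2/3 ≤ 0, skip.
Smallest ratio is 14/5 in the row of a, so a leaves.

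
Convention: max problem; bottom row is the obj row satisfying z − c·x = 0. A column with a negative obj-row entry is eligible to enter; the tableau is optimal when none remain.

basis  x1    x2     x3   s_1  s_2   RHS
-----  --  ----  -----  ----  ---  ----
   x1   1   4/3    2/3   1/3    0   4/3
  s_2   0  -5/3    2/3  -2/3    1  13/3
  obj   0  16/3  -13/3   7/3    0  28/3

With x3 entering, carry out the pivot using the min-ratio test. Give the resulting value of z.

18

Ratio test on column x3 — row 1: (4/3)/(2/3) = 2; row 2: (13/3)/(2/3) = 13/2. Minimum is 2 at row 1 (x1 leaves); pivot element 2/3.
Pivot on row 1; the obj-row RHS becomes 28/3 − (-13/3)·2 = 18.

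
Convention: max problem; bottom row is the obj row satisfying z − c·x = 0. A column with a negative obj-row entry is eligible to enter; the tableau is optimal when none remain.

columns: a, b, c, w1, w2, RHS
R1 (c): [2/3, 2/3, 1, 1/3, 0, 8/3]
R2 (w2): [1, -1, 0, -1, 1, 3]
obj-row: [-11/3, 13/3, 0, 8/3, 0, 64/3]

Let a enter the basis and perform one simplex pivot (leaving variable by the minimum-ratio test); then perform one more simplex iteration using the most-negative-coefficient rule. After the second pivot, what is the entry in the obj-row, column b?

2

Ratio test on column a — row 1: (8/3)/(2/3) = 4; row 2: 3/1 = 3. Minimum is 3 at row 2 (w2 leaves); pivot element 1.
Divide row 2 by 1; eliminate column a from the other rows.
Second iteration: most negative obj-row entry is -1 in column w1, so w1 enters.
Ratio test on column w1 — row 1: (2/3)/1 = 2/3; row 2: entry -1 ≤ 0. Minimum is 2/3 at row 1 (c leaves); pivot element 1.
Divide row 1 by 1; eliminate column w1 from the other rows.
After both pivots, the entry at the obj-row, column b is 2.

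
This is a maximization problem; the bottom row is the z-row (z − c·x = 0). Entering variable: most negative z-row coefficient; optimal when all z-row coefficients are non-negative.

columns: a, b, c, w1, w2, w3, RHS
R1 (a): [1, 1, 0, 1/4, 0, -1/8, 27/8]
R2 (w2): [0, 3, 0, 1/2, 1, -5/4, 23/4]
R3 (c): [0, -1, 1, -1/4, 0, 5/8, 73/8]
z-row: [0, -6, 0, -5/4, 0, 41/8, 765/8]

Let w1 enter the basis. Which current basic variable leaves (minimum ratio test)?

Column w1 entries and ratios — a: (27/8)/(1/4) = 27/2; w2: (23/4)/(1/2) = 23/2; c: -1/4 ≤ 0, skip.
Smallest ratio is 23/2 in the row of w2, so w2 leaves.

w2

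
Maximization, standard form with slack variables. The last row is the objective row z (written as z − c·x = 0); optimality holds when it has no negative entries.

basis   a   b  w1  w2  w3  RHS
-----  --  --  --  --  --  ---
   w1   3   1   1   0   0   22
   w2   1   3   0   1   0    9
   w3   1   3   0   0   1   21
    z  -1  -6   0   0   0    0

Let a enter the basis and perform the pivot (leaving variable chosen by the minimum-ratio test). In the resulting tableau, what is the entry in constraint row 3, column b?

8/3

Ratio test on column a — row 1: 22/3 = 22/3; row 2: 9/1 = 9; row 3: 21/1 = 21. Minimum is 22/3 at row 1 (w1 leaves); pivot element 3.
Divide row 1 by 3; eliminate column a from the other rows.
Row 3 update in column b: 3 − 1·(1/3) = 8/3.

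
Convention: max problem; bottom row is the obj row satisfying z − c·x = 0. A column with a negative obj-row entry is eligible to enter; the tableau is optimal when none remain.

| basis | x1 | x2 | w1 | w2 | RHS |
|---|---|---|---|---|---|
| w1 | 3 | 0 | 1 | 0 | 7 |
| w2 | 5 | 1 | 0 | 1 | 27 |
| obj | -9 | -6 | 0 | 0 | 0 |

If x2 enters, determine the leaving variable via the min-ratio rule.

Column x2 entries and ratios — w1: 0 ≤ 0, skip; w2: 27/1 = 27.
Smallest ratio is 27 in the row of w2, so w2 leaves.

w2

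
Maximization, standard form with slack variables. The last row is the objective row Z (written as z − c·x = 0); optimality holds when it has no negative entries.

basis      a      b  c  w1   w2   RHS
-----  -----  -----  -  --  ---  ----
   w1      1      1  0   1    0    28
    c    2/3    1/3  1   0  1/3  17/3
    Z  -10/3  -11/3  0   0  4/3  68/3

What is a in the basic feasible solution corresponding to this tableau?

a is not in the basis, so in the current basic feasible solution a = 0.

0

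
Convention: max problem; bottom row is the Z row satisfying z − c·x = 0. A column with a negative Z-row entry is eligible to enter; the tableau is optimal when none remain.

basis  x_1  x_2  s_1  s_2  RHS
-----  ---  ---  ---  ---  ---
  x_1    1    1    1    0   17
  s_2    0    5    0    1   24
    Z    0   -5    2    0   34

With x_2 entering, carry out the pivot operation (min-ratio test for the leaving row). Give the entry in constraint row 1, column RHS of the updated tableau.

Ratio test on column x_2 — row 1: 17/1 = 17; row 2: 24/5 = 24/5. Minimum is 24/5 at row 2 (s_2 leaves); pivot element 5.
Divide row 2 by 5; eliminate column x_2 from the other rows.
Row 1 update in column RHS: 17 − 1·(24/5) = 61/5.

61/5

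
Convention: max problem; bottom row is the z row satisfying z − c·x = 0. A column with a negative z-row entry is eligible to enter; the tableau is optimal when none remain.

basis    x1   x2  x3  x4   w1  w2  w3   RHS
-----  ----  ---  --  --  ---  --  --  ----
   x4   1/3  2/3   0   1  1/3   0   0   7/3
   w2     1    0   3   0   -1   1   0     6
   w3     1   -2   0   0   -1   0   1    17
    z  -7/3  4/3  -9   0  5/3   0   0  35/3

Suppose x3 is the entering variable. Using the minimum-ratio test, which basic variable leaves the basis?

w2

Column x3 entries and ratios — x4: 0 ≤ 0, skip; w2: 6/3 = 2; w3: 0 ≤ 0, skip.
Smallest ratio is 2 in the row of w2, so w2 leaves.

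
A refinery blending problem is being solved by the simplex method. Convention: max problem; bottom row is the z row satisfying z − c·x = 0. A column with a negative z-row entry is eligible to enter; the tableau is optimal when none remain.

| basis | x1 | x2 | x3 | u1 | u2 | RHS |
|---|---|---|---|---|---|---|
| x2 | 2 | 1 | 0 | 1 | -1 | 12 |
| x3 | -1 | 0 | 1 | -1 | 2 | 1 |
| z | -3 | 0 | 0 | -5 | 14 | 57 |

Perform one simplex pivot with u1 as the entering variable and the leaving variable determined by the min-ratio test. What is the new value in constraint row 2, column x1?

Ratio test on column u1 — row 1: 12/1 = 12; row 2: entry -1 ≤ 0. Minimum is 12 at row 1 (x2 leaves); pivot element 1.
Divide row 1 by 1; eliminate column u1 from the other rows.
Row 2 update in column x1: -1 − (-1)·2 = 1.

1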